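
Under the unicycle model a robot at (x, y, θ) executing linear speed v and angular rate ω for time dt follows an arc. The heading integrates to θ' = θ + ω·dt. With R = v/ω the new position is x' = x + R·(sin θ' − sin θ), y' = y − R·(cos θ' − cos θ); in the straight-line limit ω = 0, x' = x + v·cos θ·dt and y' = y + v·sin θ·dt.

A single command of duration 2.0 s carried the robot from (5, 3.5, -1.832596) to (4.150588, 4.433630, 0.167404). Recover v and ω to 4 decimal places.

v = -0.7500, ω = 1.0000

Δθ = 0.167404 − -1.832596 = 2.000000
ω = Δθ/dt = 2.000000/2.0 = 1.0000
R = −Δy/(cos θ' − cos θ) = -0.7500
v = R·ω = -0.7500·1.0000 = -0.7500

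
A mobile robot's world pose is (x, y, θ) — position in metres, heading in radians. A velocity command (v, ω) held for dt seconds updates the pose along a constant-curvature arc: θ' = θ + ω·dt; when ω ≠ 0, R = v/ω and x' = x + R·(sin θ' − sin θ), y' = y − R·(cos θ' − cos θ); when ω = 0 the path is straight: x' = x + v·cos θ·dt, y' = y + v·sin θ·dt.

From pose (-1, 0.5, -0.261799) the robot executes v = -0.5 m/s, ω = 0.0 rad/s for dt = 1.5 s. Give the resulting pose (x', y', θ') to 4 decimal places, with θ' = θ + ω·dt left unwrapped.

θ' = -0.2618 + 0.0·1.5 = -0.2618
ω = 0 → straight: x' = -1 + -0.5·cos(-0.2618)·1.5 = -1.7244
y' = 0.5 + -0.5·sin(-0.2618)·1.5 = 0.6941

(-1.7244, 0.6941, -0.2618)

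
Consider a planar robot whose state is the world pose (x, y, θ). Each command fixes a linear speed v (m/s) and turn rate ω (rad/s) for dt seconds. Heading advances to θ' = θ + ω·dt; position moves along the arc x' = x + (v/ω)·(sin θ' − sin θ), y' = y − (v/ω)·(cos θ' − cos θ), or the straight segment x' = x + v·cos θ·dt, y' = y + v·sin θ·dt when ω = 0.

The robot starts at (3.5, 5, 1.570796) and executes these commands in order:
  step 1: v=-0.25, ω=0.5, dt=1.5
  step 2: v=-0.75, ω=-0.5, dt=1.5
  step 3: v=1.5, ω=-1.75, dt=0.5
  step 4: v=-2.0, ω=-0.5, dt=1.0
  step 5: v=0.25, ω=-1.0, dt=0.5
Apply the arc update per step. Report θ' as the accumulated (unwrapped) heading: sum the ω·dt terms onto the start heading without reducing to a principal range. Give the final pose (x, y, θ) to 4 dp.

(2.6821, 3.4345, -0.3042)

step 1: θ'=2.3208 (R=-0.5000) → pose (3.6342, 4.6592, 2.3208)
step 2: θ'=1.5708 (R=1.5000) → pose (4.0366, 3.6367, 1.5708)
step 3: θ'=0.6958 (R=-0.8571) → pose (4.3443, 4.2946, 0.6958)
step 4: θ'=0.1958 (R=4.0000) → pose (2.5585, 3.4412, 0.1958)
step 5: θ'=-0.3042 (R=-0.2500) → pose (2.6821, 3.4345, -0.3042)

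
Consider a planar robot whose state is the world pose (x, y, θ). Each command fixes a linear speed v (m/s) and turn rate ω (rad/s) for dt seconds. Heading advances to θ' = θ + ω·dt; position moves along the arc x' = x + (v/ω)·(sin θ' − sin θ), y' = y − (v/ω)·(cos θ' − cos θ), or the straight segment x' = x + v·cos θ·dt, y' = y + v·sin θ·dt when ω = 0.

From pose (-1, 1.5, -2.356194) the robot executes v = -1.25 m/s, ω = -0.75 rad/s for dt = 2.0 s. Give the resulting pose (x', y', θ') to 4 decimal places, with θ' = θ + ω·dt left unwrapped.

θ' = -2.3562 + -0.75·2.0 = -3.8562
R = v/ω = -1.25/-0.75 = 1.6667
x' = -1 + 1.6667·(sin -3.8562 − sin -2.3562) = 1.2707
y' = 1.5 − 1.6667·(cos -3.8562 − cos -2.3562) = 1.5804

(1.2707, 1.5804, -3.8562)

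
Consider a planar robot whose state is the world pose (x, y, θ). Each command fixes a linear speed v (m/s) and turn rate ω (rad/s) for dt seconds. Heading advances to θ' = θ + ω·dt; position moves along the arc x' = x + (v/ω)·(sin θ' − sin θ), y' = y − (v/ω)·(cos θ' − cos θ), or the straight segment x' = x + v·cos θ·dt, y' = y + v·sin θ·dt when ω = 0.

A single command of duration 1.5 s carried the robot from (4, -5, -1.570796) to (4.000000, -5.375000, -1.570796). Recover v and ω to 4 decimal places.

v = 0.2500, ω = 0.0000

Δθ = -1.570796 − -1.570796 = 0.000000
ω = Δθ/dt = 0.000000/1.5 = 0.0000
ω = 0 → v = (Δx·cos θ + Δy·sin θ)/dt = 0.2500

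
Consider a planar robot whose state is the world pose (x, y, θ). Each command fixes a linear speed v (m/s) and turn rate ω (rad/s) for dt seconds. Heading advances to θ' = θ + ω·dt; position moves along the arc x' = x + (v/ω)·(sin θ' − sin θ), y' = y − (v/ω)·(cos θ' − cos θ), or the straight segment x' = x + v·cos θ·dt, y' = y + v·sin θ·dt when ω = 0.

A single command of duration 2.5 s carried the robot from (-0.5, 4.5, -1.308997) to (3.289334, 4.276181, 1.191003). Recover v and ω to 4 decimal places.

v = 2.0000, ω = 1.0000

Δθ = 1.191003 − -1.308997 = 2.500000
ω = Δθ/dt = 2.500000/2.5 = 1.0000
R = Δx/(sin θ' − sin θ) = 2.0000
v = R·ω = 2.0000·1.0000 = 2.0000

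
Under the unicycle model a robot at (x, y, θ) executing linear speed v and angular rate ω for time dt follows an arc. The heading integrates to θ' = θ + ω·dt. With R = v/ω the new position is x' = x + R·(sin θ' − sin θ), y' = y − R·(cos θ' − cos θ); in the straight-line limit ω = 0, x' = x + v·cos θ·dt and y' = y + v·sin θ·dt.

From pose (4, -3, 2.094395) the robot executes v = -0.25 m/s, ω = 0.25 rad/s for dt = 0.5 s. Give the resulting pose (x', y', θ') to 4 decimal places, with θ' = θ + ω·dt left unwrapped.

θ' = 2.0944 + 0.25·0.5 = 2.2194
R = v/ω = -0.25/0.25 = -1.0000
x' = 4 + -1.0000·(sin 2.2194 − sin 2.0944) = 4.0691
y' = -3 − -1.0000·(cos 2.2194 − cos 2.0944) = -3.1041

(4.0691, -3.1041, 2.2194)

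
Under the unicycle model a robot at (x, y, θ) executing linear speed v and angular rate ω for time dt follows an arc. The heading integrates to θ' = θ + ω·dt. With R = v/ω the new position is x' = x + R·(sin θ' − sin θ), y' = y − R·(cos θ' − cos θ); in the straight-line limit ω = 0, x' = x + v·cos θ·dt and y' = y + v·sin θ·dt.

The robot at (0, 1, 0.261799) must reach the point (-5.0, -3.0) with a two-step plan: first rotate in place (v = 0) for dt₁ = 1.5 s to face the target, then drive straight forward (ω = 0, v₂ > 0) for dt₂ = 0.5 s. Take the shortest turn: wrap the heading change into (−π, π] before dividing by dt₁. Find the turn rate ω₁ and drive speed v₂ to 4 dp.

ω₁ = -1.8191, v₂ = 12.8062

heading to target = atan2(-3−1, -5−0) = -2.4669
Δθ = wrap(-2.4669 − 0.2618) = -2.7287; ω₁ = Δθ/dt₁ = -1.8191
distance = √((-5−0)² + (-3−1)²) = 6.4031; v₂ = distance/dt₂ = 12.8062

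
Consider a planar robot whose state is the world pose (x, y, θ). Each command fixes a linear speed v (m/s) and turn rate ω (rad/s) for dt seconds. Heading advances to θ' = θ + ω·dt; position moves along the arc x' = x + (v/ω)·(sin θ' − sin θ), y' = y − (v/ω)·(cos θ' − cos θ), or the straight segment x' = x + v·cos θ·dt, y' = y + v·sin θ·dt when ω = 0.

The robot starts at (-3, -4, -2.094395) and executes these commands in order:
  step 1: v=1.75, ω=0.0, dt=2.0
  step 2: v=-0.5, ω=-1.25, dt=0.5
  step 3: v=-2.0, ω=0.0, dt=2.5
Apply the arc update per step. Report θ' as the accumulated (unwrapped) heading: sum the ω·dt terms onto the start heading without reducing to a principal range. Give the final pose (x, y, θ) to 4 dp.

step 1: θ'=-2.0944 (straight) → pose (-4.7500, -7.0311, -2.0944)
step 2: θ'=-2.7194 (R=0.4000) → pose (-4.5675, -6.8662, -2.7194)
step 3: θ'=-2.7194 (straight) → pose (-0.0065, -4.8174, -2.7194)

(-0.0065, -4.8174, -2.7194)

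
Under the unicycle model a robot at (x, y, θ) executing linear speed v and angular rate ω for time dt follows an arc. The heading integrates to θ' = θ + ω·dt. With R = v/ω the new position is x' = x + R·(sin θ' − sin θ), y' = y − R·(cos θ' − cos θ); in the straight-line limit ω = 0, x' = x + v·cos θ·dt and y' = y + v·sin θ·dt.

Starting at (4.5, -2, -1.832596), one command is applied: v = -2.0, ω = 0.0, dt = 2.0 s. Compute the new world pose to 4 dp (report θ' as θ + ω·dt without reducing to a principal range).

θ' = -1.8326 + 0.0·2.0 = -1.8326
ω = 0 → straight: x' = 4.5 + -2.0·cos(-1.8326)·2.0 = 5.5353
y' = -2 + -2.0·sin(-1.8326)·2.0 = 1.8637

(5.5353, 1.8637, -1.8326)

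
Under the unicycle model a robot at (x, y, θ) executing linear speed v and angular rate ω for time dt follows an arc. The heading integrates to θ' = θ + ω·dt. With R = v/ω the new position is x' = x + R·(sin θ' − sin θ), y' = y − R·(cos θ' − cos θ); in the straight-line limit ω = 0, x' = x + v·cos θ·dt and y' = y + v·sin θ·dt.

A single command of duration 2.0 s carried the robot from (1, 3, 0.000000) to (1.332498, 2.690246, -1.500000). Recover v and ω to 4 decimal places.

Δθ = -1.500000 − 0.000000 = -1.500000
ω = Δθ/dt = -1.500000/2.0 = -0.7500
R = Δx/(sin θ' − sin θ) = -0.3333
v = R·ω = -0.3333·-0.7500 = 0.2500

v = 0.2500, ω = -0.7500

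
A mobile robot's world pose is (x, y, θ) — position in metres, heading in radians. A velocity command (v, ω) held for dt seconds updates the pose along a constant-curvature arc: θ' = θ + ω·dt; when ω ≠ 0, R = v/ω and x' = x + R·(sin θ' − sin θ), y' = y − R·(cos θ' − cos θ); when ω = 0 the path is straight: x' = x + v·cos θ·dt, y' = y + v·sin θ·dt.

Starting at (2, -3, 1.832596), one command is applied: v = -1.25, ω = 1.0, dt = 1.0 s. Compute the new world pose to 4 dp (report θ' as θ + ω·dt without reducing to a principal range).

(2.8273, -3.8673, 2.8326)

θ' = 1.8326 + 1.0·1.0 = 2.8326
R = v/ω = -1.25/1.0 = -1.2500
x' = 2 + -1.2500·(sin 2.8326 − sin 1.8326) = 2.8273
y' = -3 − -1.2500·(cos 2.8326 − cos 1.8326) = -3.8673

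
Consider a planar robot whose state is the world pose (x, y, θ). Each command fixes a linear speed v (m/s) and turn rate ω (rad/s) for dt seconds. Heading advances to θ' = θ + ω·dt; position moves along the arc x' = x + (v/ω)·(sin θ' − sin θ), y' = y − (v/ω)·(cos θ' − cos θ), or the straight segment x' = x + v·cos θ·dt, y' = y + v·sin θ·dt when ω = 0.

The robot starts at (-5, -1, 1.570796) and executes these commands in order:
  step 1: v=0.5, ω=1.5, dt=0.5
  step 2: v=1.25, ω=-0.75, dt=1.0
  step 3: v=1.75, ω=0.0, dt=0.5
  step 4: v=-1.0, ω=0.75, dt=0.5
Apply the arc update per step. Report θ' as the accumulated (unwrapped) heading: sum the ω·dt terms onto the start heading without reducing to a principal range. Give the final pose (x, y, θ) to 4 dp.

(-5.4440, 0.7499, 1.9458)

step 1: θ'=2.3208 (R=0.3333) → pose (-5.0894, -0.7728, 2.3208)
step 2: θ'=1.5708 (R=-1.6667) → pose (-5.5366, 0.3633, 1.5708)
step 3: θ'=1.5708 (straight) → pose (-5.5366, 1.2383, 1.5708)
step 4: θ'=1.9458 (R=-1.3333) → pose (-5.4440, 0.7499, 1.9458)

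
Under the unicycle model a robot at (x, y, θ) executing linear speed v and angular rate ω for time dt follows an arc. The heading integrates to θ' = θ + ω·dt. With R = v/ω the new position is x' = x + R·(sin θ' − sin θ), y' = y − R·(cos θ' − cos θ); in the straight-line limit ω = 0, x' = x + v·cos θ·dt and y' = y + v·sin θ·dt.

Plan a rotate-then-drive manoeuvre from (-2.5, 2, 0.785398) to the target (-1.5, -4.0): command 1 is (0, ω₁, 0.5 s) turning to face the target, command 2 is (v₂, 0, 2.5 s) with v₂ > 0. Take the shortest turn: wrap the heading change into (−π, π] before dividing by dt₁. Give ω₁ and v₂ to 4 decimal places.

heading to target = atan2(-4−2, -1.5−-2.5) = -1.4056
Δθ = wrap(-1.4056 − 0.7854) = -2.1910; ω₁ = Δθ/dt₁ = -4.3821
distance = √((-1.5−-2.5)² + (-4−2)²) = 6.0828; v₂ = distance/dt₂ = 2.4331

ω₁ = -4.3821, v₂ = 2.4331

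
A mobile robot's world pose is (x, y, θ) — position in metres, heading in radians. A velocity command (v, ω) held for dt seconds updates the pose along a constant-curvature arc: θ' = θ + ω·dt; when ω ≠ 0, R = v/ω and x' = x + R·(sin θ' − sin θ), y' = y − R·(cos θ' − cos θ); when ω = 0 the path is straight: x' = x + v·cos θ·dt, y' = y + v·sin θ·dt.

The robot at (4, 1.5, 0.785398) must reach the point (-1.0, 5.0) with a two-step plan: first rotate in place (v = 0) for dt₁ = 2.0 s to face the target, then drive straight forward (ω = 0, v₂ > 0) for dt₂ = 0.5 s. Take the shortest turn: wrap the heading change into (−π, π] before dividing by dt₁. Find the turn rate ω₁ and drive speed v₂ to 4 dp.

ω₁ = 0.8727, v₂ = 12.2066

heading to target = atan2(5−1.5, -1−4) = 2.5309
Δθ = wrap(2.5309 − 0.7854) = 1.7455; ω₁ = Δθ/dt₁ = 0.8727
distance = √((-1−4)² + (5−1.5)²) = 6.1033; v₂ = distance/dt₂ = 12.2066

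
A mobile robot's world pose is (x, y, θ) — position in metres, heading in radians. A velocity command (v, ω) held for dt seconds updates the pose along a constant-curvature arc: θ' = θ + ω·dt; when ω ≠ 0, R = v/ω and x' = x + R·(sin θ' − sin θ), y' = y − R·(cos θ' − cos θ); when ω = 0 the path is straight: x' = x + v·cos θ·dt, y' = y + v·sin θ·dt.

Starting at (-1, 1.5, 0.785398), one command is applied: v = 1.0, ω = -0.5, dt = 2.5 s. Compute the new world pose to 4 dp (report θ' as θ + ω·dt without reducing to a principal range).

θ' = 0.7854 + -0.5·2.5 = -0.4646
R = v/ω = 1.0/-0.5 = -2.0000
x' = -1 + -2.0000·(sin -0.4646 − sin 0.7854) = 1.3103
y' = 1.5 − -2.0000·(cos -0.4646 − cos 0.7854) = 1.8738

(1.3103, 1.8738, -0.4646)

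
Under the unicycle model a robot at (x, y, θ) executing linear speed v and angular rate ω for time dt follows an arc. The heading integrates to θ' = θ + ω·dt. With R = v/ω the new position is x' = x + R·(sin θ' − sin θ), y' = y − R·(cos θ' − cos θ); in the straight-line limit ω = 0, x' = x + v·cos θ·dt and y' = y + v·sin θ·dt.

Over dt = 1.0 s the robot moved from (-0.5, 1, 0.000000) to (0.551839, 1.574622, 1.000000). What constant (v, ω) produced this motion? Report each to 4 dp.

Δθ = 1.000000 − 0.000000 = 1.000000
ω = Δθ/dt = 1.000000/1.0 = 1.0000
R = Δx/(sin θ' − sin θ) = 1.2500
v = R·ω = 1.2500·1.0000 = 1.2500

v = 1.2500, ω = 1.0000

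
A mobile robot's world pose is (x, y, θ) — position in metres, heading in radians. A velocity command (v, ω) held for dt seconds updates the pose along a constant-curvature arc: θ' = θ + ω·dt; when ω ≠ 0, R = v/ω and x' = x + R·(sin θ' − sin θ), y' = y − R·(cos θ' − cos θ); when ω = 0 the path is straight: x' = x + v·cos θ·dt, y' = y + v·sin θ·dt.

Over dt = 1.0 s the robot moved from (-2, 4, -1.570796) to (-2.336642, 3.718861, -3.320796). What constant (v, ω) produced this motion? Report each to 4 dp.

v = 0.5000, ω = -1.7500

Δθ = -3.320796 − -1.570796 = -1.750000
ω = Δθ/dt = -1.750000/1.0 = -1.7500
R = Δx/(sin θ' − sin θ) = -0.2857
v = R·ω = -0.2857·-1.7500 = 0.5000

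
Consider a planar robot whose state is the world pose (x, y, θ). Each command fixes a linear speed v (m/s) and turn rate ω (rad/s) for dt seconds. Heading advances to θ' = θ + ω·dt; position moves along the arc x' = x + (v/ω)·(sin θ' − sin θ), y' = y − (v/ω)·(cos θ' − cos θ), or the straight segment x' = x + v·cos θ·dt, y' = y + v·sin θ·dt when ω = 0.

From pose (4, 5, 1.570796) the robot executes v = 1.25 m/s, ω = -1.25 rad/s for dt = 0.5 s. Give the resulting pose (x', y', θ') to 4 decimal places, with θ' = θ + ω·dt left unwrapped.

(4.1890, 5.5851, 0.9458)

θ' = 1.5708 + -1.25·0.5 = 0.9458
R = v/ω = 1.25/-1.25 = -1.0000
x' = 4 + -1.0000·(sin 0.9458 − sin 1.5708) = 4.1890
y' = 5 − -1.0000·(cos 0.9458 − cos 1.5708) = 5.5851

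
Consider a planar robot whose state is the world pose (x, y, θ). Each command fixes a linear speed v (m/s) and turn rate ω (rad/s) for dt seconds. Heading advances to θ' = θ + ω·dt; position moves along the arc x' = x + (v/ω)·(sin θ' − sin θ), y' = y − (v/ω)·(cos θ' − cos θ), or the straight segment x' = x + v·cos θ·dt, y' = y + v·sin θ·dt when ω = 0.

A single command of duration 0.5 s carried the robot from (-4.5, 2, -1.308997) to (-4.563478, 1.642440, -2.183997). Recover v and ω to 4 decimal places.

Δθ = -2.183997 − -1.308997 = -0.875000
ω = Δθ/dt = -0.875000/0.5 = -1.7500
R = −Δy/(cos θ' − cos θ) = -0.4286
v = R·ω = -0.4286·-1.7500 = 0.7500

v = 0.7500, ω = -1.7500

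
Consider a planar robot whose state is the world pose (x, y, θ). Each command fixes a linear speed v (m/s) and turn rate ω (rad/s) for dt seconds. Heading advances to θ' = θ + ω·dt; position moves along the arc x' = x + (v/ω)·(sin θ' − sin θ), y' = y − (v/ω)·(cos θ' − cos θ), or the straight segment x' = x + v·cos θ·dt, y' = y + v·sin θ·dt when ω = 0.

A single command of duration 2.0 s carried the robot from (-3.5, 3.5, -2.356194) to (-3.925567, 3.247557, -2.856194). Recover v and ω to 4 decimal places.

Δθ = -2.856194 − -2.356194 = -0.500000
ω = Δθ/dt = -0.500000/2.0 = -0.2500
R = Δx/(sin θ' − sin θ) = -1.0000
v = R·ω = -1.0000·-0.2500 = 0.2500

v = 0.2500, ω = -0.2500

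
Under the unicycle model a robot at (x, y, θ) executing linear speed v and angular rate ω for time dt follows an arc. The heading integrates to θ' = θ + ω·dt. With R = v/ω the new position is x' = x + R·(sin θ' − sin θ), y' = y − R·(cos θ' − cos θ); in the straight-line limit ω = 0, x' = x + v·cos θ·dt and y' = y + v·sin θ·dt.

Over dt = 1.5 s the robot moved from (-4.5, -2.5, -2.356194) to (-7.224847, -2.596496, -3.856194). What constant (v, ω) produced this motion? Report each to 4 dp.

Δθ = -3.856194 − -2.356194 = -1.500000
ω = Δθ/dt = -1.500000/1.5 = -1.0000
R = Δx/(sin θ' − sin θ) = -2.0000
v = R·ω = -2.0000·-1.0000 = 2.0000

v = 2.0000, ω = -1.0000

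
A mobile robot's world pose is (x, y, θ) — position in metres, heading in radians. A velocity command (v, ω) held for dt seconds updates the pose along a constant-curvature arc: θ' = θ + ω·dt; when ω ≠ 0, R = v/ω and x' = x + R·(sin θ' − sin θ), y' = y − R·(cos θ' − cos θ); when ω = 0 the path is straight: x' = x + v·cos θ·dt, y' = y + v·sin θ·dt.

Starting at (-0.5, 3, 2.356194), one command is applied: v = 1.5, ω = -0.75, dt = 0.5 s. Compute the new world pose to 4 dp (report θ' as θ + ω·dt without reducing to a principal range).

θ' = 2.3562 + -0.75·0.5 = 1.9812
R = v/ω = 1.5/-0.75 = -2.0000
x' = -0.5 + -2.0000·(sin 1.9812 − sin 2.3562) = -0.9197
y' = 3 − -2.0000·(cos 1.9812 − cos 2.3562) = 3.6163

(-0.9197, 3.6163, 1.9812)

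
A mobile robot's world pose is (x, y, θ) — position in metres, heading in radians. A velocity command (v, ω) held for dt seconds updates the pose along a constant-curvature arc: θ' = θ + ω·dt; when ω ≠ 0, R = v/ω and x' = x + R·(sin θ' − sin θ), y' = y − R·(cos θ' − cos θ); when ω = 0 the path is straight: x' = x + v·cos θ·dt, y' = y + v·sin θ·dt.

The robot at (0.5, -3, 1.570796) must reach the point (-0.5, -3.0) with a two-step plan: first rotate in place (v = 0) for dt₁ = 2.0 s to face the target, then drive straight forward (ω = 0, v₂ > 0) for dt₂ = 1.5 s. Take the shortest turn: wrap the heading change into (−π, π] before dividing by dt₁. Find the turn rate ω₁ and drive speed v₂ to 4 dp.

heading to target = atan2(-3−-3, -0.5−0.5) = 3.1416
Δθ = wrap(3.1416 − 1.5708) = 1.5708; ω₁ = Δθ/dt₁ = 0.7854
distance = √((-0.5−0.5)² + (-3−-3)²) = 1.0000; v₂ = distance/dt₂ = 0.6667

ω₁ = 0.7854, v₂ = 0.6667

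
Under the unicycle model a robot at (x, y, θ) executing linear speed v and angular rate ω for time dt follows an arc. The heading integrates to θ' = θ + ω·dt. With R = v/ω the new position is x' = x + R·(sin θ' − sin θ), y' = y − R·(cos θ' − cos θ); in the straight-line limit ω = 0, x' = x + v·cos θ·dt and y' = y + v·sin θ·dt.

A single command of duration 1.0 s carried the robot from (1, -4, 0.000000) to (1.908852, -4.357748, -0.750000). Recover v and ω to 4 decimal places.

Δθ = -0.750000 − 0.000000 = -0.750000
ω = Δθ/dt = -0.750000/1.0 = -0.7500
R = Δx/(sin θ' − sin θ) = -1.3333
v = R·ω = -1.3333·-0.7500 = 1.0000

v = 1.0000, ω = -0.7500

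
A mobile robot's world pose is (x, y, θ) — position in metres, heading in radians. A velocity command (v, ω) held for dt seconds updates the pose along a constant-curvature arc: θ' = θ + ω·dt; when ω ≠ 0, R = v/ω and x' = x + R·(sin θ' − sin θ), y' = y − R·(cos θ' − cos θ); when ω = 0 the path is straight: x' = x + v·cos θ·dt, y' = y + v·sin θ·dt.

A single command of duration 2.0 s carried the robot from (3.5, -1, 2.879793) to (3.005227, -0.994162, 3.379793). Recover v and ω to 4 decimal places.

Δθ = 3.379793 − 2.879793 = 0.500000
ω = Δθ/dt = 0.500000/2.0 = 0.2500
R = Δx/(sin θ' − sin θ) = 1.0000
v = R·ω = 1.0000·0.2500 = 0.2500

v = 0.2500, ω = 0.2500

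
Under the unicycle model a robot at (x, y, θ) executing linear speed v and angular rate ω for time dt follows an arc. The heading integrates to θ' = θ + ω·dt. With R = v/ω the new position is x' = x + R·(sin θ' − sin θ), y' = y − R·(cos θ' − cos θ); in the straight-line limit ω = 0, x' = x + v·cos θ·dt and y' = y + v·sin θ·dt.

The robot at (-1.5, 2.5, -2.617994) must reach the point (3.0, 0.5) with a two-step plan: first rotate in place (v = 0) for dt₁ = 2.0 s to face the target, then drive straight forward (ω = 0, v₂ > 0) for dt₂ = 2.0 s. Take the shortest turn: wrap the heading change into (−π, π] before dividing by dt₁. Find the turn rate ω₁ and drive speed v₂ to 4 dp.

heading to target = atan2(0.5−2.5, 3−-1.5) = -0.4182
Δθ = wrap(-0.4182 − -2.6180) = 2.1998; ω₁ = Δθ/dt₁ = 1.0999
distance = √((3−-1.5)² + (0.5−2.5)²) = 4.9244; v₂ = distance/dt₂ = 2.4622

ω₁ = 1.0999, v₂ = 2.4622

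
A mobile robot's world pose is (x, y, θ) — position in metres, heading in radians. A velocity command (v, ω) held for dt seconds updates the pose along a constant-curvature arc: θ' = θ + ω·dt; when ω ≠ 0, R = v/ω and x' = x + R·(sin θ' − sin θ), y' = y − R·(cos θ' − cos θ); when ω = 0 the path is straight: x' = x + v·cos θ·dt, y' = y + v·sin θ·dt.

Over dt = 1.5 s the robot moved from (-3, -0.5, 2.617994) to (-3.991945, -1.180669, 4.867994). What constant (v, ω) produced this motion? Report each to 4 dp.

Δθ = 4.867994 − 2.617994 = 2.250000
ω = Δθ/dt = 2.250000/1.5 = 1.5000
R = Δx/(sin θ' − sin θ) = 0.6667
v = R·ω = 0.6667·1.5000 = 1.0000

v = 1.0000, ω = 1.5000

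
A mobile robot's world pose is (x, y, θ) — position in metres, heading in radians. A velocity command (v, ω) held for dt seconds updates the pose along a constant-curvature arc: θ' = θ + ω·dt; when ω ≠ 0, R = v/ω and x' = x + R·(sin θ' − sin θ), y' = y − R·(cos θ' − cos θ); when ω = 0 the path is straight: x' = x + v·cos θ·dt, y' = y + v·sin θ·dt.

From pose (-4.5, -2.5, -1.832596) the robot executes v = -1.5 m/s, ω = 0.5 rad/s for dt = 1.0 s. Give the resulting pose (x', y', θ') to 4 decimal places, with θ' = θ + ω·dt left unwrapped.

θ' = -1.8326 + 0.5·1.0 = -1.3326
R = v/ω = -1.5/0.5 = -3.0000
x' = -4.5 + -3.0000·(sin -1.3326 − sin -1.8326) = -4.4825
y' = -2.5 − -3.0000·(cos -1.3326 − cos -1.8326) = -1.0157

(-4.4825, -1.0157, -1.3326)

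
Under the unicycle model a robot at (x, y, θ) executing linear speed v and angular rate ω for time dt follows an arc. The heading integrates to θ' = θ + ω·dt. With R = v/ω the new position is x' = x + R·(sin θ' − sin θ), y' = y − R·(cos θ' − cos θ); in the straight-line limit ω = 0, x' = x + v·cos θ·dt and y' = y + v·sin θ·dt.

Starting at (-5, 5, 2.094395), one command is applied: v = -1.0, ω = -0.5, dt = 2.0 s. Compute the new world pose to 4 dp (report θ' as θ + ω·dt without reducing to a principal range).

θ' = 2.0944 + -0.5·2.0 = 1.0944
R = v/ω = -1.0/-0.5 = 2.0000
x' = -5 + 2.0000·(sin 1.0944 − sin 2.0944) = -4.9547
y' = 5 − 2.0000·(cos 1.0944 − cos 2.0944) = 3.0828

(-4.9547, 3.0828, 1.0944)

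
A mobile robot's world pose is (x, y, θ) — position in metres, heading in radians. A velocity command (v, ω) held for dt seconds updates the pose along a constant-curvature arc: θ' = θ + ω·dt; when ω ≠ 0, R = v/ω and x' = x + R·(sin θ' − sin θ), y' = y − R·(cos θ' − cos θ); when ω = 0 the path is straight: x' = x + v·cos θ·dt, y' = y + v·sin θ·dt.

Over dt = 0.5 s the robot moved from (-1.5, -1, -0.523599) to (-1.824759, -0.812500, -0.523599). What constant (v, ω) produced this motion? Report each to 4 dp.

Δθ = -0.523599 − -0.523599 = 0.000000
ω = Δθ/dt = 0.000000/0.5 = 0.0000
ω = 0 → v = (Δx·cos θ + Δy·sin θ)/dt = -0.7500

v = -0.7500, ω = 0.0000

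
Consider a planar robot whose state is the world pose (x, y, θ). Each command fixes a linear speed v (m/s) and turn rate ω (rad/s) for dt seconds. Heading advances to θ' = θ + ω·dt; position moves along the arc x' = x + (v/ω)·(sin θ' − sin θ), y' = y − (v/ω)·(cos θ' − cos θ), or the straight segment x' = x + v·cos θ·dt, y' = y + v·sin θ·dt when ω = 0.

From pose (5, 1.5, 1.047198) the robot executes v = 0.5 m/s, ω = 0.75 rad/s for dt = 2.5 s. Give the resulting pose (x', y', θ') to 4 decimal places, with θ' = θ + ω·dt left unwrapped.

θ' = 1.0472 + 0.75·2.5 = 2.9222
R = v/ω = 0.5/0.75 = 0.6667
x' = 5 + 0.6667·(sin 2.9222 − sin 1.0472) = 4.5677
y' = 1.5 − 0.6667·(cos 2.9222 − cos 1.0472) = 2.4840

(4.5677, 2.4840, 2.9222)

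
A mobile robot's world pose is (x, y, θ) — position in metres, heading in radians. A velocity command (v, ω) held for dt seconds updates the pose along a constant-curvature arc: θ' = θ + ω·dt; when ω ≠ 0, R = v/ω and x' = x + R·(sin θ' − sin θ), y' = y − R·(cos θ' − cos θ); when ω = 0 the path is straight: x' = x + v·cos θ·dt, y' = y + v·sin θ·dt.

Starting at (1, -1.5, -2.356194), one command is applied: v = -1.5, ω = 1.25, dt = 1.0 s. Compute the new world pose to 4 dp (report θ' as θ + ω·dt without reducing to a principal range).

(1.2243, -0.1138, -1.1062)

θ' = -2.3562 + 1.25·1.0 = -1.1062
R = v/ω = -1.5/1.25 = -1.2000
x' = 1 + -1.2000·(sin -1.1062 − sin -2.3562) = 1.2243
y' = -1.5 − -1.2000·(cos -1.1062 − cos -2.3562) = -0.1138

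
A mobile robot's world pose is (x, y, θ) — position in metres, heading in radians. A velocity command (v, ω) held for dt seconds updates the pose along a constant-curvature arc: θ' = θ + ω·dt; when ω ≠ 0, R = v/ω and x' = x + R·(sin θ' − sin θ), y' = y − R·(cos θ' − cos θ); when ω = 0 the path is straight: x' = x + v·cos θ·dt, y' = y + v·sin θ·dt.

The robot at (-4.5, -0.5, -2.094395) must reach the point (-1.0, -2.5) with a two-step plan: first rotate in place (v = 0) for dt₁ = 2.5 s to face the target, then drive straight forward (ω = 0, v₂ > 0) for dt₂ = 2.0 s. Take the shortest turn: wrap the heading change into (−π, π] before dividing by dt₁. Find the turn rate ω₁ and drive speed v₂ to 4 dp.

ω₁ = 0.6301, v₂ = 2.0156

heading to target = atan2(-2.5−-0.5, -1−-4.5) = -0.5191
Δθ = wrap(-0.5191 − -2.0944) = 1.5752; ω₁ = Δθ/dt₁ = 0.6301
distance = √((-1−-4.5)² + (-2.5−-0.5)²) = 4.0311; v₂ = distance/dt₂ = 2.0156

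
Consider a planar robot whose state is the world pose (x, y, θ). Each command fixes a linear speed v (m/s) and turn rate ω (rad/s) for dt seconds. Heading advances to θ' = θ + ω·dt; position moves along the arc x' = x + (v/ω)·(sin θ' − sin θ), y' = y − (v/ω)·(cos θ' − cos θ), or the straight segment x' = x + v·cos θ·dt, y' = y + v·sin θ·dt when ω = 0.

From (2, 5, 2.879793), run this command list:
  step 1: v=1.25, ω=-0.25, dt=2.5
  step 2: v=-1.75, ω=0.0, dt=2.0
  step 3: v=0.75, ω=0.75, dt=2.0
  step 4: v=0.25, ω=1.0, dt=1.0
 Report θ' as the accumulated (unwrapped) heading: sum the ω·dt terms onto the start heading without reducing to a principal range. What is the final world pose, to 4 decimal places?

(0.1740, 3.9283, 4.7548)

step 1: θ'=2.2548 (R=-5.0000) → pose (-0.5812, 6.6702, 2.2548)
step 2: θ'=2.2548 (straight) → pose (1.6305, 3.9575, 2.2548)
step 3: θ'=3.7548 (R=1.0000) → pose (0.2799, 4.1434, 3.7548)
step 4: θ'=4.7548 (R=0.2500) → pose (0.1740, 3.9283, 4.7548)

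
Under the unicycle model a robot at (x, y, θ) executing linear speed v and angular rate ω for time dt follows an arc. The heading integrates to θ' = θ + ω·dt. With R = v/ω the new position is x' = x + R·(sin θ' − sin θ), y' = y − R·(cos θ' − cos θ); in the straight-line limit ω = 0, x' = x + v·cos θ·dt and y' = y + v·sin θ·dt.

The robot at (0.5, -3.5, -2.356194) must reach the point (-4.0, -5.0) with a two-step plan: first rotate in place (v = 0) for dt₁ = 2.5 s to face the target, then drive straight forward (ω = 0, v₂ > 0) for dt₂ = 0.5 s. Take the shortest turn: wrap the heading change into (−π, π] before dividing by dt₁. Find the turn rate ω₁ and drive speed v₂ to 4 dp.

ω₁ = -0.1855, v₂ = 9.4868

heading to target = atan2(-5−-3.5, -4−0.5) = -2.8198
Δθ = wrap(-2.8198 − -2.3562) = -0.4636; ω₁ = Δθ/dt₁ = -0.1855
distance = √((-4−0.5)² + (-5−-3.5)²) = 4.7434; v₂ = distance/dt₂ = 9.4868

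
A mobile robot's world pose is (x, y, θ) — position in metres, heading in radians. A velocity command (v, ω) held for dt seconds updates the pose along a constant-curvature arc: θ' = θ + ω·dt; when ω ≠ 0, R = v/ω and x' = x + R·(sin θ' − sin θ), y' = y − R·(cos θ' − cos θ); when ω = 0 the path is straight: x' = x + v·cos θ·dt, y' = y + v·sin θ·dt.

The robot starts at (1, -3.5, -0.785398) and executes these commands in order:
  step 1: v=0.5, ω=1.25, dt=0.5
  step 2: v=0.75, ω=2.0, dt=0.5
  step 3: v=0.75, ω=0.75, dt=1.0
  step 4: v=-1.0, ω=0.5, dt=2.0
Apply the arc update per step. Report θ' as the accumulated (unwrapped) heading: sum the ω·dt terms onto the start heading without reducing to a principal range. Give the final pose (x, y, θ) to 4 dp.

(2.7643, -4.4710, 2.5896)

step 1: θ'=-0.1604 (R=0.4000) → pose (1.2190, -3.6120, -0.1604)
step 2: θ'=0.8396 (R=0.3750) → pose (1.5580, -3.4922, 0.8396)
step 3: θ'=1.5896 (R=1.0000) → pose (1.8134, -2.8057, 1.5896)
step 4: θ'=2.5896 (R=-2.0000) → pose (2.7643, -4.4710, 2.5896)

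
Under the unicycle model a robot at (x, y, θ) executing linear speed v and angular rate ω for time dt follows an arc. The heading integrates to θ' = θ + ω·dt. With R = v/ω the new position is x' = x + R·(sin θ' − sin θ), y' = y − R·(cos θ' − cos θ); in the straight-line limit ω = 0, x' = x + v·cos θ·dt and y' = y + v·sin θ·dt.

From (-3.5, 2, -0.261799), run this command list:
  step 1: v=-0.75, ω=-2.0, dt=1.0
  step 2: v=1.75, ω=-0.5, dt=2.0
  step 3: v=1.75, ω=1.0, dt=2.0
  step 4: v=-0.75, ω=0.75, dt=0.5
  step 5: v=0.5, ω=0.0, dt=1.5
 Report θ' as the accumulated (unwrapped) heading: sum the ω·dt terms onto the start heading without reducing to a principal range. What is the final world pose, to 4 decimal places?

(-8.3894, -1.1660, -0.8868)

step 1: θ'=-2.2618 (R=0.3750) → pose (-3.6919, 2.6012, -2.2618)
step 2: θ'=-3.2618 (R=-3.5000) → pose (-6.8088, 1.3571, -3.2618)
step 3: θ'=-1.2618 (R=1.7500) → pose (-8.6857, -0.9125, -1.2618)
step 4: θ'=-0.8868 (R=-1.0000) → pose (-8.8633, -0.5847, -0.8868)
step 5: θ'=-0.8868 (straight) → pose (-8.3894, -1.1660, -0.8868)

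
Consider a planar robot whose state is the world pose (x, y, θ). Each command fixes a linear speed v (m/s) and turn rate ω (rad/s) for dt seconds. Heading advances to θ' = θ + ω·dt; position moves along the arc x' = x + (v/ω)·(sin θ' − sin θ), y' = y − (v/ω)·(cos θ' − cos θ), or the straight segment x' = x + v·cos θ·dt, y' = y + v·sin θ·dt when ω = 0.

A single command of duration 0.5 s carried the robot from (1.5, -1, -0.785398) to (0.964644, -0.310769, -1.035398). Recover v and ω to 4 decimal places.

v = -1.7500, ω = -0.5000

Δθ = -1.035398 − -0.785398 = -0.250000
ω = Δθ/dt = -0.250000/0.5 = -0.5000
R = −Δy/(cos θ' − cos θ) = 3.5000
v = R·ω = 3.5000·-0.5000 = -1.7500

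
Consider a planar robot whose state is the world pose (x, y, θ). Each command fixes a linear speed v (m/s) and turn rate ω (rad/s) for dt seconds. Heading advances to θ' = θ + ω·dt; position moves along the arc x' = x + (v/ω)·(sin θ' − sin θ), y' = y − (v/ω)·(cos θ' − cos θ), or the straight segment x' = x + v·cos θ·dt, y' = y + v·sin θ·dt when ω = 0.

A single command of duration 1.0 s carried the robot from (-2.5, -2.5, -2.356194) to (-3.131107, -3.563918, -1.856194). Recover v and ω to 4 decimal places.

Δθ = -1.856194 − -2.356194 = 0.500000
ω = Δθ/dt = 0.500000/1.0 = 0.5000
R = −Δy/(cos θ' − cos θ) = 2.5000
v = R·ω = 2.5000·0.5000 = 1.2500

v = 1.2500, ω = 0.5000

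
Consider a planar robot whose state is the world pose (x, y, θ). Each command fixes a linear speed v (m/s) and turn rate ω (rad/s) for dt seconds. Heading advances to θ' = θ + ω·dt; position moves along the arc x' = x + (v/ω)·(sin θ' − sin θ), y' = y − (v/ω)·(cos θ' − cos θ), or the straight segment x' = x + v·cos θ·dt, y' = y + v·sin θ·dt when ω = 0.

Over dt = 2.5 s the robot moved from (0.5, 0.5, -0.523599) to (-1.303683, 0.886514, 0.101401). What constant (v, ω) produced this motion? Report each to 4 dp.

v = -0.7500, ω = 0.2500

Δθ = 0.101401 − -0.523599 = 0.625000
ω = Δθ/dt = 0.625000/2.5 = 0.2500
R = Δx/(sin θ' − sin θ) = -3.0000
v = R·ω = -3.0000·0.2500 = -0.7500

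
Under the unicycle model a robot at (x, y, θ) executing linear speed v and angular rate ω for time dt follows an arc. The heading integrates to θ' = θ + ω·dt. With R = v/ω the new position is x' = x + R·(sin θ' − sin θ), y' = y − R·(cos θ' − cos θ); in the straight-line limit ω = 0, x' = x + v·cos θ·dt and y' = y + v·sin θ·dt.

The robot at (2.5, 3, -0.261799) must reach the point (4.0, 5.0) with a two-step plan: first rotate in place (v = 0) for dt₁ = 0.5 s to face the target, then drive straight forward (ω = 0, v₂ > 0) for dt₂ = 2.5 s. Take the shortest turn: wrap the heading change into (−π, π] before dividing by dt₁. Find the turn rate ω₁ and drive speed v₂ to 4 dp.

heading to target = atan2(5−3, 4−2.5) = 0.9273
Δθ = wrap(0.9273 − -0.2618) = 1.1891; ω₁ = Δθ/dt₁ = 2.3782
distance = √((4−2.5)² + (5−3)²) = 2.5000; v₂ = distance/dt₂ = 1.0000

ω₁ = 2.3782, v₂ = 1.0000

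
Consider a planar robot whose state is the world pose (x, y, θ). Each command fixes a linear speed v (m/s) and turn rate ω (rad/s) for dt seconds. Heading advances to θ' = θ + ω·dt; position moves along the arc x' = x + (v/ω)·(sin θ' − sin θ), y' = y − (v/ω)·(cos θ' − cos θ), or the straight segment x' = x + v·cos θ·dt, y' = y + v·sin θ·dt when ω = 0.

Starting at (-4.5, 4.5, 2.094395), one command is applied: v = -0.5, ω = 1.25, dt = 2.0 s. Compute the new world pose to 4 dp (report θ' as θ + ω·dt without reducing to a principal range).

(-3.7564, 4.6529, 4.5944)

θ' = 2.0944 + 1.25·2.0 = 4.5944
R = v/ω = -0.5/1.25 = -0.4000
x' = -4.5 + -0.4000·(sin 4.5944 − sin 2.0944) = -3.7564
y' = 4.5 − -0.4000·(cos 4.5944 − cos 2.0944) = 4.6529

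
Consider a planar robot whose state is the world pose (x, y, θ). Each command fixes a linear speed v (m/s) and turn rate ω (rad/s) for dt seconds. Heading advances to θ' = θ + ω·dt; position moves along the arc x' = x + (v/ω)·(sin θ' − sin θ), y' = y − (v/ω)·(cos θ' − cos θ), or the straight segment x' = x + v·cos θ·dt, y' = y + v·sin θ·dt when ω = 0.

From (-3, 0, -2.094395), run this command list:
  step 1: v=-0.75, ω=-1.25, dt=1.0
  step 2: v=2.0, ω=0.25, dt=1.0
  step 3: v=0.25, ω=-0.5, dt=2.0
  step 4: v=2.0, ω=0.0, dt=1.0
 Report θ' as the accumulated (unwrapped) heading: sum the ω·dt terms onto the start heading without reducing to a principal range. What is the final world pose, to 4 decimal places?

step 1: θ'=-3.3444 (R=0.6000) → pose (-2.3595, 0.2877, -3.3444)
step 2: θ'=-3.0944 (R=8.0000) → pose (-4.3483, 0.4427, -3.0944)
step 3: θ'=-4.0944 (R=-0.5000) → pose (-4.7794, 0.6525, -4.0944)
step 4: θ'=-4.0944 (straight) → pose (-5.9382, 2.2826, -4.0944)

(-5.9382, 2.2826, -4.0944)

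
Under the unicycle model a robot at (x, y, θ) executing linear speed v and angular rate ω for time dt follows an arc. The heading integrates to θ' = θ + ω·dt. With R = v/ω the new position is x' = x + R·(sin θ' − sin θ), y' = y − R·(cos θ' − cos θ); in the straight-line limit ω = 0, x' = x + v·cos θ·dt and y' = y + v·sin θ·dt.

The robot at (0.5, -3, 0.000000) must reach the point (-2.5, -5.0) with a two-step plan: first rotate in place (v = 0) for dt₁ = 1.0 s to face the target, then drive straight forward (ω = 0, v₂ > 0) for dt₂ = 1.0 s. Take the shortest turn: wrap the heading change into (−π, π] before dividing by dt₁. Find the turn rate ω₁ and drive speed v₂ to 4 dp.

ω₁ = -2.5536, v₂ = 3.6056

heading to target = atan2(-5−-3, -2.5−0.5) = -2.5536
Δθ = wrap(-2.5536 − 0.0000) = -2.5536; ω₁ = Δθ/dt₁ = -2.5536
distance = √((-2.5−0.5)² + (-5−-3)²) = 3.6056; v₂ = distance/dt₂ = 3.6056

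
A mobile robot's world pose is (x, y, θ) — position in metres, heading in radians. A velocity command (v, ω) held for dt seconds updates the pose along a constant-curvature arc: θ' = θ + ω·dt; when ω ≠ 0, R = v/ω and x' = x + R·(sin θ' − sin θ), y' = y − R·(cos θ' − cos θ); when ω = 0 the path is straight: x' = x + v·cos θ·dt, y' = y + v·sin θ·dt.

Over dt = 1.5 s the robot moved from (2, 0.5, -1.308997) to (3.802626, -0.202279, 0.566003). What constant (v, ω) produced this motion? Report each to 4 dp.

v = 1.5000, ω = 1.2500

Δθ = 0.566003 − -1.308997 = 1.875000
ω = Δθ/dt = 1.875000/1.5 = 1.2500
R = Δx/(sin θ' − sin θ) = 1.2000
v = R·ω = 1.2000·1.2500 = 1.5000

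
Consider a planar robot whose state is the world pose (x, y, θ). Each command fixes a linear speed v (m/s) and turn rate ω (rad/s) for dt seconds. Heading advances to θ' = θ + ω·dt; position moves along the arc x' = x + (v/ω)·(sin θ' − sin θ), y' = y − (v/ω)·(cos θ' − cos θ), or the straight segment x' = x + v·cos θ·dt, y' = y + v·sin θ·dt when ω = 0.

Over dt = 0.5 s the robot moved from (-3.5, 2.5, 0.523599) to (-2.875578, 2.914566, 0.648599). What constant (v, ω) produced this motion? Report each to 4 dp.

Δθ = 0.648599 − 0.523599 = 0.125000
ω = Δθ/dt = 0.125000/0.5 = 0.2500
R = Δx/(sin θ' − sin θ) = 6.0000
v = R·ω = 6.0000·0.2500 = 1.5000

v = 1.5000, ω = 0.2500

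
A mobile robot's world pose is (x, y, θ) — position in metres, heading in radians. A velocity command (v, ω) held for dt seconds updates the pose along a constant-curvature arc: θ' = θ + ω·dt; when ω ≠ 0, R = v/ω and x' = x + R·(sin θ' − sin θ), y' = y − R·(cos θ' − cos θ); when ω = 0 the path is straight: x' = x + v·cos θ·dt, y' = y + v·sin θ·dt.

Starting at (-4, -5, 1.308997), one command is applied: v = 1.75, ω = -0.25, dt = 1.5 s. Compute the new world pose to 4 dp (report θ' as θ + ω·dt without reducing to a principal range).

θ' = 1.3090 + -0.25·1.5 = 0.9340
R = v/ω = 1.75/-0.25 = -7.0000
x' = -4 + -7.0000·(sin 0.9340 − sin 1.3090) = -2.8665
y' = -5 − -7.0000·(cos 0.9340 − cos 1.3090) = -2.6494

(-2.8665, -2.6494, 0.9340)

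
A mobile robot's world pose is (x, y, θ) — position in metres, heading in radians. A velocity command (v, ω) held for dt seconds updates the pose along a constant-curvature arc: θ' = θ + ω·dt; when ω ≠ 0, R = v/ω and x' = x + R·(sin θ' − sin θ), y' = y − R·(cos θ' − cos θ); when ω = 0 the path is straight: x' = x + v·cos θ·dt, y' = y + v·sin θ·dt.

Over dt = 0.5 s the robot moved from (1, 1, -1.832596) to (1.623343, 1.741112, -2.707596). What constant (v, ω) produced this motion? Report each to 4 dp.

v = -2.0000, ω = -1.7500

Δθ = -2.707596 − -1.832596 = -0.875000
ω = Δθ/dt = -0.875000/0.5 = -1.7500
R = −Δy/(cos θ' − cos θ) = 1.1429
v = R·ω = 1.1429·-1.7500 = -2.0000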